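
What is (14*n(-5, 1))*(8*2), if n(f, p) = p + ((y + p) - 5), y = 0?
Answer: -672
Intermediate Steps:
n(f, p) = -5 + 2*p (n(f, p) = p + ((0 + p) - 5) = p + (p - 5) = p + (-5 + p) = -5 + 2*p)
(14*n(-5, 1))*(8*2) = (14*(-5 + 2*1))*(8*2) = (14*(-5 + 2))*16 = (14*(-3))*16 = -42*16 = -672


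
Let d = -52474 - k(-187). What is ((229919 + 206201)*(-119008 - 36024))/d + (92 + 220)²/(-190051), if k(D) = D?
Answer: 12849828760122112/9937196637 ≈ 1.2931e+6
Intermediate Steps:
d = -52287 (d = -52474 - 1*(-187) = -52474 + 187 = -52287)
((229919 + 206201)*(-119008 - 36024))/d + (92 + 220)²/(-190051) = ((229919 + 206201)*(-119008 - 36024))/(-52287) + (92 + 220)²/(-190051) = (436120*(-155032))*(-1/52287) + 312²*(-1/190051) = -67612555840*(-1/52287) + 97344*(-1/190051) = 67612555840/52287 - 97344/190051 = 12849828760122112/9937196637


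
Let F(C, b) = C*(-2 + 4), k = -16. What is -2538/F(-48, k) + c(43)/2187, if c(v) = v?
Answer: 925789/34992 ≈ 26.457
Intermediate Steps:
F(C, b) = 2*C (F(C, b) = C*2 = 2*C)
-2538/F(-48, k) + c(43)/2187 = -2538/(2*(-48)) + 43/2187 = -2538/(-96) + 43*(1/2187) = -2538*(-1/96) + 43/2187 = 423/16 + 43/2187 = 925789/34992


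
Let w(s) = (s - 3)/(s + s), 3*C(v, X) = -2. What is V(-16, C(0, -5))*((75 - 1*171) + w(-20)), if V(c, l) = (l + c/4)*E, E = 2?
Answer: 26719/30 ≈ 890.63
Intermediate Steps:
C(v, X) = -⅔ (C(v, X) = (⅓)*(-2) = -⅔)
V(c, l) = c/2 + 2*l (V(c, l) = (l + c/4)*2 = c/2 + 2*l)
w(s) = (-3 + s)/(2*s) (w(s) = (-3 + s)/((2*s)) = (-3 + s)*(1/(2*s)) = (-3 + s)/(2*s))
V(-16, C(0, -5))*((75 - 1*171) + w(-20)) = ((½)*(-16) + 2*(-⅔))*((75 - 1*171) + (½)*(-3 - 20)/(-20)) = (-8 - 4/3)*((75 - 171) + (½)*(-1/20)*(-23)) = -28*(-96 + 23/40)/3 = -28/3*(-3817/40) = 26719/30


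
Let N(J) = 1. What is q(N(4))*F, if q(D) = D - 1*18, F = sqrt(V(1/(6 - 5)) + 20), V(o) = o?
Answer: -17*sqrt(21) ≈ -77.904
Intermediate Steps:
F = sqrt(21) (F = sqrt(1/(6 - 5) + 20) = sqrt(1/1 + 20) = sqrt(1 + 20) = sqrt(21) ≈ 4.5826)
q(D) = -18 + D (q(D) = D - 18 = -18 + D)
q(N(4))*F = (-18 + 1)*sqrt(21) = -17*sqrt(21)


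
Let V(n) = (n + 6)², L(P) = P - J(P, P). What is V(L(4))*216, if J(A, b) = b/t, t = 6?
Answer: 18816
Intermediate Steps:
J(A, b) = b/6
L(P) = 5*P/6 (L(P) = P - P/6 = 5*P/6)
V(n) = (6 + n)²
V(L(4))*216 = (6 + (⅚)*4)²*216 = (6 + 10/3)²*216 = (28/3)²*216 = (784/9)*216 = 18816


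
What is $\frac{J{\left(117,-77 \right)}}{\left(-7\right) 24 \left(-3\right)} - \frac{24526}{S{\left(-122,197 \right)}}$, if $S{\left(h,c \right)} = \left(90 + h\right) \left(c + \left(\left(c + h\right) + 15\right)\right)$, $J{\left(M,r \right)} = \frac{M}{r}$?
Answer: $\frac{943185}{353584} \approx 2.6675$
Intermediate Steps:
$S{\left(h,c \right)} = \left(90 + h\right) \left(15 + h + 2 c\right)$ ($S{\left(h,c \right)} = \left(90 + h\right) \left(c + \left(15 + c + h\right)\right) = \left(90 + h\right) \left(15 + h + 2 c\right)$)
$\frac{J{\left(117,-77 \right)}}{\left(-7\right) 24 \left(-3\right)} - \frac{24526}{S{\left(-122,197 \right)}} = \frac{117 \frac{1}{-77}}{\left(-7\right) 24 \left(-3\right)} - \frac{24526}{1350 + \left(-122\right)^{2} + 105 \left(-122\right) + 180 \cdot 197 + 2 \cdot 197 \left(-122\right)} = \frac{117 \left(- \frac{1}{77}\right)}{\left(-168\right) \left(-3\right)} - \frac{24526}{1350 + 14884 - 12810 + 35460 - 48068} = - \frac{117}{77 \cdot 504} - \frac{24526}{-9184} = \left(- \frac{117}{77}\right) \frac{1}{504} - - \frac{12263}{4592} = - \frac{13}{4312} + \frac{12263}{4592} = \frac{943185}{353584}$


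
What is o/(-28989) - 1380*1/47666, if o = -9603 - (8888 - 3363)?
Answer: 340543214/690894837 ≈ 0.49290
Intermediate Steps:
o = -15128 (o = -9603 - 1*5525 = -9603 - 5525 = -15128)
o/(-28989) - 1380*1/47666 = -15128/(-28989) - 1380*1/47666 = -15128*(-1/28989) - 1380*1/47666 = 15128/28989 - 690/23833 = 340543214/690894837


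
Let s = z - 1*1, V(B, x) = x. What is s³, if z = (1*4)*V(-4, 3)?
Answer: 1331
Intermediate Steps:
z = 12 (z = (1*4)*3 = 4*3 = 12)
s = 11 (s = 12 - 1*1 = 12 - 1 = 11)
s³ = 11³ = 1331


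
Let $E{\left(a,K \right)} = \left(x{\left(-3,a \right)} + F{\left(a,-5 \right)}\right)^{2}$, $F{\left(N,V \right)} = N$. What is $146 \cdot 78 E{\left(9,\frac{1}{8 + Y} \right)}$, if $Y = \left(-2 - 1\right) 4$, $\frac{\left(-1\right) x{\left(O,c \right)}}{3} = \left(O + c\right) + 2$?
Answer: $2562300$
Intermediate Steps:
$x{\left(O,c \right)} = -6 - 3 O - 3 c$ ($x{\left(O,c \right)} = - 3 \left(\left(O + c\right) + 2\right) = - 3 \left(2 + O + c\right) = -6 - 3 O - 3 c$)
$Y = -12$ ($Y = \left(-3\right) 4 = -12$)
$E{\left(a,K \right)} = \left(3 - 2 a\right)^{2}$ ($E{\left(a,K \right)} = \left(\left(-6 - -9 - 3 a\right) + a\right)^{2} = \left(\left(-6 + 9 - 3 a\right) + a\right)^{2} = \left(\left(3 - 3 a\right) + a\right)^{2} = \left(3 - 2 a\right)^{2}$)
$146 \cdot 78 E{\left(9,\frac{1}{8 + Y} \right)} = 146 \cdot 78 \left(-3 + 2 \cdot 9\right)^{2} = 11388 \left(-3 + 18\right)^{2} = 11388 \cdot 15^{2} = 11388 \cdot 225 = 2562300$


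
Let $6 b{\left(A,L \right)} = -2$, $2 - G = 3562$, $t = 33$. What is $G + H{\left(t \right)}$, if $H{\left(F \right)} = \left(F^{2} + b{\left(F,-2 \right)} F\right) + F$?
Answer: $-2449$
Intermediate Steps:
$G = -3560$ ($G = 2 - 3562 = -3560$)
$b{\left(A,L \right)} = - \frac{1}{3}$ ($b{\left(A,L \right)} = \frac{1}{6} \left(-2\right) = - \frac{1}{3}$)
$H{\left(F \right)} = F^{2} + \frac{2 F}{3}$ ($H{\left(F \right)} = \left(F^{2} - \frac{F}{3}\right) + F = F^{2} + \frac{2 F}{3}$)
$G + H{\left(t \right)} = -3560 + \frac{1}{3} \cdot 33 \left(2 + 3 \cdot 33\right) = -3560 + \frac{1}{3} \cdot 33 \left(2 + 99\right) = -3560 + \frac{1}{3} \cdot 33 \cdot 101 = -3560 + 1111 = -2449$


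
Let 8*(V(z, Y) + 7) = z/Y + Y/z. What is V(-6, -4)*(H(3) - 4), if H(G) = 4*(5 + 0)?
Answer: -323/3 ≈ -107.67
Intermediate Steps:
H(G) = 20 (H(G) = 4*5 = 20)
V(z, Y) = -7 + Y/(8*z) + z/(8*Y) (V(z, Y) = -7 + (z/Y + Y/z)/8 = -7 + (Y/z + z/Y)/8 = -7 + (Y/(8*z) + z/(8*Y)) = -7 + Y/(8*z) + z/(8*Y))
V(-6, -4)*(H(3) - 4) = (-7 + (1/8)*(-4)/(-6) + (1/8)*(-6)/(-4))*(20 - 4) = (-7 + (1/8)*(-4)*(-1/6) + (1/8)*(-6)*(-1/4))*16 = (-7 + 1/12 + 3/16)*16 = -323/48*16 = -323/3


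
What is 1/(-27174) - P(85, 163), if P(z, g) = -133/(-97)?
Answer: -3614239/2635878 ≈ -1.3712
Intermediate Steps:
P(z, g) = 133/97 (P(z, g) = -133*(-1/97) = 133/97)
1/(-27174) - P(85, 163) = 1/(-27174) - 1*133/97 = -1/27174 - 133/97 = -3614239/2635878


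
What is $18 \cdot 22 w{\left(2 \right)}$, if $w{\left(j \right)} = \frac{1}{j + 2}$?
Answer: $99$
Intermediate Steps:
$w{\left(j \right)} = \frac{1}{2 + j}$
$18 \cdot 22 w{\left(2 \right)} = \frac{18 \cdot 22}{2 + 2} = \frac{396}{4} = 396 \cdot \frac{1}{4} = 99$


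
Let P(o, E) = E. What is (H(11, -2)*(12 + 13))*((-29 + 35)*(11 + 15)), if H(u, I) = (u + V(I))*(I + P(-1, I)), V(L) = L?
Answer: -140400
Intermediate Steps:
H(u, I) = 2*I*(I + u) (H(u, I) = (u + I)*(I + I) = (I + u)*(2*I) = 2*I*(I + u))
(H(11, -2)*(12 + 13))*((-29 + 35)*(11 + 15)) = ((2*(-2)*(-2 + 11))*(12 + 13))*((-29 + 35)*(11 + 15)) = ((2*(-2)*9)*25)*(6*26) = -36*25*156 = -900*156 = -140400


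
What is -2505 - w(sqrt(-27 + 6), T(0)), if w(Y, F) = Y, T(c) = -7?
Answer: -2505 - I*sqrt(21) ≈ -2505.0 - 4.5826*I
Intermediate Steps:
-2505 - w(sqrt(-27 + 6), T(0)) = -2505 - sqrt(-27 + 6) = -2505 - sqrt(-21) = -2505 - I*sqrt(21)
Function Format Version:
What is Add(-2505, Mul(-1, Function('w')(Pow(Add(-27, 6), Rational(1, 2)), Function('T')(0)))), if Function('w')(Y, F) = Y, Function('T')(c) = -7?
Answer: Add(-2505, Mul(-1, I, Pow(21, Rational(1, 2)))) ≈ Add(-2505.0, Mul(-4.5826, I))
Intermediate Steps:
Add(-2505, Mul(-1, Function('w')(Pow(Add(-27, 6), Rational(1, 2)), Function('T')(0)))) = Add(-2505, Mul(-1, Pow(Add(-27, 6), Rational(1, 2)))) = Add(-2505, Mul(-1, Pow(-21, Rational(1, 2)))) = Add(-2505, Mul(-1, Mul(I, Pow(21, Rational(1, 2))))) = Add(-2505, Mul(-1, I, Pow(21, Rational(1, 2))))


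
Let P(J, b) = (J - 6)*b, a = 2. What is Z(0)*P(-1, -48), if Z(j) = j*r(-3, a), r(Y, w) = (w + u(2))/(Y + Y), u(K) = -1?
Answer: 0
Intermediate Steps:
r(Y, w) = (-1 + w)/(2*Y) (r(Y, w) = (w - 1)/(Y + Y) = (-1 + w)/((2*Y)) = (-1 + w)*(1/(2*Y)) = (-1 + w)/(2*Y))
P(J, b) = b*(-6 + J) (P(J, b) = (-6 + J)*b = b*(-6 + J))
Z(j) = -j/6 (Z(j) = j*((1/2)*(-1 + 2)/(-3)) = j*((1/2)*(-1/3)*1) = j*(-1/6) = -j/6)
Z(0)*P(-1, -48) = (-1/6*0)*(-48*(-6 - 1)) = 0*(-48*(-7)) = 0*336 = 0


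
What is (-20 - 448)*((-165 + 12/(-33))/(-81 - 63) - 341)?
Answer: 6998225/44 ≈ 1.5905e+5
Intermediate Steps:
(-20 - 448)*((-165 + 12/(-33))/(-81 - 63) - 341) = -468*((-165 + 12*(-1/33))/(-144) - 341) = -468*((-165 - 4/11)*(-1/144) - 341) = -468*(-1819/11*(-1/144) - 341) = -468*(1819/1584 - 341) = -468*(-538325/1584) = 6998225/44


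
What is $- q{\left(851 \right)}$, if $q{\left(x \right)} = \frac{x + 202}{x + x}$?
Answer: $- \frac{1053}{1702} \approx -0.61868$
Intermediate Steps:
$q{\left(x \right)} = \frac{202 + x}{2 x}$
$- q{\left(851 \right)} = - \frac{202 + 851}{2 \cdot 851} = - \frac{1053}{2 \cdot 851} = \left(-1\right) \frac{1053}{1702} = - \frac{1053}{1702}$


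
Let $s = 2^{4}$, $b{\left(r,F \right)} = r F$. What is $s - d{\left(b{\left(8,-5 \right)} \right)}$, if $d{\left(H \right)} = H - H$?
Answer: $16$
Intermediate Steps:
$b{\left(r,F \right)} = F r$
$d{\left(H \right)} = 0$
$s = 16$
$s - d{\left(b{\left(8,-5 \right)} \right)} = 16 - 0 = 16 + 0 = 16$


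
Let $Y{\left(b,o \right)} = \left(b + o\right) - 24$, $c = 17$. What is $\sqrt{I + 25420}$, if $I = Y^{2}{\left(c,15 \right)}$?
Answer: $2 \sqrt{6371} \approx 159.64$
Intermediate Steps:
$Y{\left(b,o \right)} = -24 + b + o$
$I = 64$ ($I = \left(-24 + 17 + 15\right)^{2} = 8^{2} = 64$)
$\sqrt{I + 25420} = \sqrt{64 + 25420} = \sqrt{25484} = 2 \sqrt{6371}$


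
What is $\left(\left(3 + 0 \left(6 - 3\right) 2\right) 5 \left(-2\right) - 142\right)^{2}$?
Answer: $29584$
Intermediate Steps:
$\left(\left(3 + 0 \left(6 - 3\right) 2\right) 5 \left(-2\right) - 142\right)^{2} = \left(\left(3 + 0 \cdot 3 \cdot 2\right) 5 \left(-2\right) - 142\right)^{2} = \left(\left(3 + 0 \cdot 6\right) 5 \left(-2\right) - 142\right)^{2} = \left(\left(3 + 0\right) 5 \left(-2\right) - 142\right)^{2} = \left(3 \cdot 5 \left(-2\right) - 142\right)^{2} = \left(15 \left(-2\right) - 142\right)^{2} = \left(-30 - 142\right)^{2} = \left(-172\right)^{2} = 29584$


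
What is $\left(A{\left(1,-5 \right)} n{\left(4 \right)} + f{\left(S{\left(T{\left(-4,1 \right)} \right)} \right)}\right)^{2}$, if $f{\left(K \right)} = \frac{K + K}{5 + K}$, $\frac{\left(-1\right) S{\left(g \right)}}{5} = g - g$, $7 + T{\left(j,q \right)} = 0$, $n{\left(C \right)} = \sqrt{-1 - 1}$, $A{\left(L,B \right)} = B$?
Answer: $-50$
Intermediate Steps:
$n{\left(C \right)} = i \sqrt{2}$ ($n{\left(C \right)} = \sqrt{-2} = i \sqrt{2}$)
$T{\left(j,q \right)} = -7$ ($T{\left(j,q \right)} = -7 + 0 = -7$)
$S{\left(g \right)} = 0$ ($S{\left(g \right)} = - 5 \left(g - g\right) = \left(-5\right) 0 = 0$)
$f{\left(K \right)} = \frac{2 K}{5 + K}$
$\left(A{\left(1,-5 \right)} n{\left(4 \right)} + f{\left(S{\left(T{\left(-4,1 \right)} \right)} \right)}\right)^{2} = \left(- 5 i \sqrt{2} + 2 \cdot 0 \frac{1}{5 + 0}\right)^{2} = \left(- 5 i \sqrt{2} + 2 \cdot 0 \cdot \frac{1}{5}\right)^{2} = \left(- 5 i \sqrt{2} + 0\right)^{2} = \left(- 5 i \sqrt{2}\right)^{2} = -50$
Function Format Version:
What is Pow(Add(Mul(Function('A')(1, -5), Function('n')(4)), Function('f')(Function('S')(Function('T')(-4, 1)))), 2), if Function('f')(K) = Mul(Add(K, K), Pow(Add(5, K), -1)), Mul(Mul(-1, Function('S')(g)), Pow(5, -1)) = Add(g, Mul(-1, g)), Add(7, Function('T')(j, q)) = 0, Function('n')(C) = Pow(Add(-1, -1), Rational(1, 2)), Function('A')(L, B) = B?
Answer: -50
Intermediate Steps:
Function('n')(C) = Mul(I, Pow(2, Rational(1, 2))) (Function('n')(C) = Pow(-2, Rational(1, 2)) = Mul(I, Pow(2, Rational(1, 2))))
Function('T')(j, q) = -7 (Function('T')(j, q) = Add(-7, 0) = -7)
Function('S')(g) = 0 (Function('S')(g) = Mul(-5, Add(g, Mul(-1, g))) = Mul(-5, 0) = 0)
Function('f')(K) = Mul(2, K, Pow(Add(5, K), -1)) (Function('f')(K) = Mul(Mul(2, K), Pow(Add(5, K), -1)) = Mul(2, K, Pow(Add(5, K), -1)))
Pow(Add(Mul(Function('A')(1, -5), Function('n')(4)), Function('f')(Function('S')(Function('T')(-4, 1)))), 2) = Pow(Add(Mul(-5, Mul(I, Pow(2, Rational(1, 2)))), Mul(2, 0, Pow(Add(5, 0), -1))), 2) = Pow(Add(Mul(-5, I, Pow(2, Rational(1, 2))), Mul(2, 0, Pow(5, -1))), 2) = Pow(Add(Mul(-5, I, Pow(2, Rational(1, 2))), Mul(2, 0, Rational(1, 5))), 2) = Pow(Add(Mul(-5, I, Pow(2, Rational(1, 2))), 0), 2) = Pow(Mul(-5, I, Pow(2, Rational(1, 2))), 2) = -50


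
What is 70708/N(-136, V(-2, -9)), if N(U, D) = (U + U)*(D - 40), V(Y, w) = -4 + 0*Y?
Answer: 1607/272 ≈ 5.9081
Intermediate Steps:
V(Y, w) = -4 (V(Y, w) = -4 + 0 = -4)
N(U, D) = 2*U*(-40 + D) (N(U, D) = (2*U)*(-40 + D) = 2*U*(-40 + D))
70708/N(-136, V(-2, -9)) = 70708/((2*(-136)*(-40 - 4))) = 70708/((2*(-136)*(-44))) = 70708/11968 = 70708*(1/11968) = 1607/272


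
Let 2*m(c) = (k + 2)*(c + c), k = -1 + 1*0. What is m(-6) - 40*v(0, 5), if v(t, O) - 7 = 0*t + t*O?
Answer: -286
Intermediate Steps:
v(t, O) = 7 + O*t (v(t, O) = 7 + (0*t + t*O) = 7 + (0 + O*t) = 7 + O*t)
k = -1 (k = -1 + 0 = -1)
m(c) = c (m(c) = ((-1 + 2)*(c + c))/2 = (1*(2*c))/2 = (2*c)/2 = c)
m(-6) - 40*v(0, 5) = -6 - 40*(7 + 5*0) = -6 - 40*(7 + 0) = -6 - 40*7 = -6 - 280 = -286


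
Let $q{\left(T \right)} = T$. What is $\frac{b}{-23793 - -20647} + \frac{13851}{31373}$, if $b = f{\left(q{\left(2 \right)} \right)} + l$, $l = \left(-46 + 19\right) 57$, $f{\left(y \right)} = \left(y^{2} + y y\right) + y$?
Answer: $\frac{8322233}{8972678} \approx 0.92751$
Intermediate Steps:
$f{\left(y \right)} = y + 2 y^{2}$ ($f{\left(y \right)} = \left(y^{2} + y^{2}\right) + y = 2 y^{2} + y = y + 2 y^{2}$)
$l = -1539$ ($l = \left(-27\right) 57 = -1539$)
$b = -1529$ ($b = 2 \left(1 + 2 \cdot 2\right) - 1539 = 2 \left(1 + 4\right) - 1539 = 2 \cdot 5 - 1539 = 10 - 1539 = -1529$)
$\frac{b}{-23793 - -20647} + \frac{13851}{31373} = - \frac{1529}{-23793 - -20647} + \frac{13851}{31373} = - \frac{1529}{-23793 + 20647} + 13851 \cdot \frac{1}{31373} = - \frac{1529}{-3146} + \frac{13851}{31373} = \left(-1529\right) \left(- \frac{1}{3146}\right) + \frac{13851}{31373} = \frac{139}{286} + \frac{13851}{31373} = \frac{8322233}{8972678}$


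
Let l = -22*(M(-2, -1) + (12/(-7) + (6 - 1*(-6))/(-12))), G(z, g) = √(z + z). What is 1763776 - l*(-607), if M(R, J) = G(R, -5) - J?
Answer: 12506680/7 - 26708*I ≈ 1.7867e+6 - 26708.0*I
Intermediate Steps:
G(z, g) = √2*√z (G(z, g) = √(2*z) = √2*√z)
M(R, J) = -J + √2*√R (M(R, J) = √2*√R - J = -J + √2*√R)
l = 264/7 - 44*I (l = -22*((-1*(-1) + √2*√(-2)) + (12/(-7) + (6 - 1*(-6))/(-12))) = -22*((1 + √2*(I*√2)) + (12*(-⅐) + (6 + 6)*(-1/12))) = -22*((1 + 2*I) + (-12/7 + 12*(-1/12))) = -22*((1 + 2*I) + (-12/7 - 1)) = -22*((1 + 2*I) - 19/7) = -22*(-12/7 + 2*I) = 264/7 - 44*I ≈ 37.714 - 44.0*I)
1763776 - l*(-607) = 1763776 - (264/7 - 44*I)*(-607) = 1763776 - (-160248/7 + 26708*I) = 1763776 + (160248/7 - 26708*I) = 12506680/7 - 26708*I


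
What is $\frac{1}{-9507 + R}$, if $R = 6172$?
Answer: $- \frac{1}{3335} \approx -0.00029985$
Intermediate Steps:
$\frac{1}{-9507 + R} = \frac{1}{-9507 + 6172} = \frac{1}{-3335} = - \frac{1}{3335}$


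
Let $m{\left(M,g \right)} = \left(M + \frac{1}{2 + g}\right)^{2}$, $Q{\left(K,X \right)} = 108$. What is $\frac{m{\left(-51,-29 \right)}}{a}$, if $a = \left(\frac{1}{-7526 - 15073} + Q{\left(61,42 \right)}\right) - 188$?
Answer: $- \frac{58865404}{1807921} \approx -32.56$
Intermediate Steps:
$a = - \frac{1807921}{22599}$ ($a = \left(\frac{1}{-7526 - 15073} + 108\right) - 188 = \left(\frac{1}{-22599} + 108\right) - 188 = \left(- \frac{1}{22599} + 108\right) - 188 = \frac{2440691}{22599} - 188 = - \frac{1807921}{22599} \approx -80.0$)
$\frac{m{\left(-51,-29 \right)}}{a} = \frac{\frac{1}{\left(2 - 29\right)^{2}} \left(1 + 2 \left(-51\right) - -1479\right)^{2}}{- \frac{1807921}{22599}} = \frac{\left(1 - 102 + 1479\right)^{2}}{729} \left(- \frac{22599}{1807921}\right) = \frac{1378^{2}}{729} \left(- \frac{22599}{1807921}\right) = \frac{1}{729} \cdot 1898884 \left(- \frac{22599}{1807921}\right) = \frac{1898884}{729} \left(- \frac{22599}{1807921}\right) = - \frac{58865404}{1807921}$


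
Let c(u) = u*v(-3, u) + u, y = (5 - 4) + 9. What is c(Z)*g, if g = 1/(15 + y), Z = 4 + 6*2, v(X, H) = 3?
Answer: 64/25 ≈ 2.5600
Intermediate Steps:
y = 10 (y = 1 + 9 = 10)
Z = 16 (Z = 4 + 12 = 16)
c(u) = 4*u (c(u) = u*3 + u = 3*u + u = 4*u)
g = 1/25 (g = 1/(15 + 10) = 1/25 ≈ 0.040000)
c(Z)*g = (4*16)*(1/25) = 64*(1/25) = 64/25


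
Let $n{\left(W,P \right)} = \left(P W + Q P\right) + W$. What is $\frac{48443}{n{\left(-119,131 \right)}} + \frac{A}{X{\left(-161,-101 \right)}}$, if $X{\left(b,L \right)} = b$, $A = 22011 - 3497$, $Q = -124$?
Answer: $- \frac{599358651}{5144272} \approx -116.51$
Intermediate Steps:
$A = 18514$ ($A = 22011 - 3497 = 18514$)
$n{\left(W,P \right)} = W - 124 P + P W$ ($n{\left(W,P \right)} = \left(P W - 124 P\right) + W = \left(- 124 P + P W\right) + W = W - 124 P + P W$)
$\frac{48443}{n{\left(-119,131 \right)}} + \frac{A}{X{\left(-161,-101 \right)}} = \frac{48443}{-119 - 16244 + 131 \left(-119\right)} + \frac{18514}{-161} = \frac{48443}{-119 - 16244 - 15589} + 18514 \left(- \frac{1}{161}\right) = \frac{48443}{-31952} - \frac{18514}{161} = 48443 \left(- \frac{1}{31952}\right) - \frac{18514}{161} = - \frac{48443}{31952} - \frac{18514}{161} = - \frac{599358651}{5144272}$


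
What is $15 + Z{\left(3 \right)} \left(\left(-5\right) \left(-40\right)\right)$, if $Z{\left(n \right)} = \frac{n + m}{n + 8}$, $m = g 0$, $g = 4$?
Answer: $\frac{765}{11} \approx 69.545$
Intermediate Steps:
$m = 0$ ($m = 4 \cdot 0 = 0$)
$Z{\left(n \right)} = \frac{n}{8 + n}$ ($Z{\left(n \right)} = \frac{n + 0}{n + 8} = \frac{n}{8 + n}$)
$15 + Z{\left(3 \right)} \left(\left(-5\right) \left(-40\right)\right) = 15 + \frac{3}{8 + 3} \left(\left(-5\right) \left(-40\right)\right) = 15 + \frac{3}{11} \cdot 200 = 15 + \frac{600}{11} = \frac{765}{11}$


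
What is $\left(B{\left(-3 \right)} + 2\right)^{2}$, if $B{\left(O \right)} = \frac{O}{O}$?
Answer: $9$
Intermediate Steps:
$B{\left(O \right)} = 1$
$\left(B{\left(-3 \right)} + 2\right)^{2} = \left(1 + 2\right)^{2} = 3^{2} = 9$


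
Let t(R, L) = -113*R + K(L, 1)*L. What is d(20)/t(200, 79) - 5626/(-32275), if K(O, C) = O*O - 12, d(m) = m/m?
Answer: 2641388641/15152822025 ≈ 0.17432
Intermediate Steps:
d(m) = 1
K(O, C) = -12 + O**2 (K(O, C) = O**2 - 12 = -12 + O**2)
t(R, L) = -113*R + L*(-12 + L**2) (t(R, L) = -113*R + (-12 + L**2)*L = -113*R + L*(-12 + L**2))
d(20)/t(200, 79) - 5626/(-32275) = 1/(-113*200 + 79*(-12 + 79**2)) - 5626/(-32275) = 1/(-22600 + 79*(-12 + 6241)) - 5626*(-1/32275) = 1/(-22600 + 79*6229) + 5626/32275 = 1/(-22600 + 492091) + 5626/32275 = 1/469491 + 5626/32275 = 2641388641/15152822025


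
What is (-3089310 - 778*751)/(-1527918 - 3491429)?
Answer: 3673588/5019347 ≈ 0.73189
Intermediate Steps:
(-3089310 - 778*751)/(-1527918 - 3491429) = (-3089310 - 584278)/(-5019347) = -3673588*(-1/5019347) = 3673588/5019347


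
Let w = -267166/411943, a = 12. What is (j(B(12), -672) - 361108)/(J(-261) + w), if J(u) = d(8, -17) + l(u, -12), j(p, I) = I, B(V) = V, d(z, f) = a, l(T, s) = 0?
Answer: -14903273854/467615 ≈ -31871.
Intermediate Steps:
d(z, f) = 12
w = -267166/411943 (w = -267166*1/411943 = -267166/411943 ≈ -0.64855)
J(u) = 12 (J(u) = 12 + 0 = 12)
(j(B(12), -672) - 361108)/(J(-261) + w) = (-672 - 361108)/(12 - 267166/411943) = -361780/4676150/411943 = -361780*411943/4676150 = -14903273854/467615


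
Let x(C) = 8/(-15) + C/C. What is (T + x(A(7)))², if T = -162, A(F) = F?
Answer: 5870929/225 ≈ 26093.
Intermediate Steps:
x(C) = 7/15 (x(C) = 8*(-1/15) + 1 = -8/15 + 1 = 7/15)
(T + x(A(7)))² = (-162 + 7/15)² = (-2423/15)² = 5870929/225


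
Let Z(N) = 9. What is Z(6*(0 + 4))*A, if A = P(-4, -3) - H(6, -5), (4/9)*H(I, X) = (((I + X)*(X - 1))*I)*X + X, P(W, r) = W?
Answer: -14319/4 ≈ -3579.8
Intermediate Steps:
H(I, X) = 9*X/4 + 9*I*X*(-1 + X)*(I + X)/4 (H(I, X) = 9*((((I + X)*(X - 1))*I)*X + X)/4 = 9*((((I + X)*(-1 + X))*I)*X + X)/4 = 9*((((-1 + X)*(I + X))*I)*X + X)/4 = 9*((I*(-1 + X)*(I + X))*X + X)/4 = 9*(I*X*(-1 + X)*(I + X) + X)/4 = 9*(X + I*X*(-1 + X)*(I + X))/4 = 9*X/4 + 9*I*X*(-1 + X)*(I + X)/4)
A = -1591/4 (A = -4 - 9*(-5)*(1 - 1*6² + 6*(-5)² - 5*6² - 1*6*(-5))/4 = -4 - 9*(-5)*(1 - 1*36 + 6*25 - 5*36 + 30)/4 = -4 - 9*(-5)*(1 - 36 + 150 - 180 + 30)/4 = -4 - 9*(-5)*(-35)/4 = -4 - 1*1575/4 = -4 - 1575/4 = -1591/4 ≈ -397.75)
Z(6*(0 + 4))*A = 9*(-1591/4) = -14319/4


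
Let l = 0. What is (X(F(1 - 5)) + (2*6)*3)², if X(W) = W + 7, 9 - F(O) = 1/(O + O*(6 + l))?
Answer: 2122849/784 ≈ 2707.7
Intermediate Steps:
F(O) = 9 - 1/(7*O) (F(O) = 9 - 1/(O + O*(6 + 0)) = 9 - 1/(O + O*6) = 9 - 1/(O + 6*O) = 9 - 1/(7*O))
X(W) = 7 + W
(X(F(1 - 5)) + (2*6)*3)² = ((7 + (9 - 1/(7*(1 - 5)))) + (2*6)*3)² = ((7 + (9 - ⅐/(-4))) + 12*3)² = ((7 + (9 - ⅐*(-¼))) + 36)² = ((7 + (9 + 1/28)) + 36)² = ((7 + 253/28) + 36)² = (449/28 + 36)² = (1457/28)² = 2122849/784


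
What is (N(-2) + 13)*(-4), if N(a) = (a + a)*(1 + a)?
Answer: -68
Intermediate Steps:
N(a) = 2*a*(1 + a) (N(a) = (2*a)*(1 + a) = 2*a*(1 + a))
(N(-2) + 13)*(-4) = (2*(-2)*(1 - 2) + 13)*(-4) = (2*(-2)*(-1) + 13)*(-4) = (4 + 13)*(-4) = 17*(-4) = -68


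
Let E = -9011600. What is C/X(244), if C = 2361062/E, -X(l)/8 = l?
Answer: 1180531/8795321600 ≈ 0.00013422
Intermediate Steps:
X(l) = -8*l
C = -1180531/4505800 (C = 2361062/(-9011600) = 2361062*(-1/9011600) = -1180531/4505800 ≈ -0.26200)
C/X(244) = -1180531/(4505800*((-8*244))) = -1180531/4505800/(-1952) = -1180531/4505800*(-1/1952) = 1180531/8795321600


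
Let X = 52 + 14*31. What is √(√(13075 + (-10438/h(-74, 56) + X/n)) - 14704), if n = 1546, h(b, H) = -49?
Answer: 2*√(-107629313596 + 5411*√24316756493)/5411 ≈ 120.78*I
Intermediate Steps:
X = 486 (X = 52 + 434 = 486)
√(√(13075 + (-10438/h(-74, 56) + X/n)) - 14704) = √(√(13075 + (-10438/(-49) + 486/1546)) - 14704) = √(√(13075 + (-10438*(-1/49) + 486*(1/1546))) - 14704) = √(√(13075 + (10438/49 + 243/773)) - 14704) = √(√(13075 + 8080481/37877) - 14704) = √(√(503322256/37877) - 14704) = √(4*√24316756493/5411 - 14704) = √(-14704 + 4*√24316756493/5411)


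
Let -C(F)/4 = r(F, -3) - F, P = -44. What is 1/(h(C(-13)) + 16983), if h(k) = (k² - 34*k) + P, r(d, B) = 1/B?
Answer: 9/191059 ≈ 4.7106e-5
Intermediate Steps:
C(F) = 4/3 + 4*F (C(F) = -4*(1/(-3) - F) = -4*(-⅓ - F) = 4/3 + 4*F)
h(k) = -44 + k² - 34*k (h(k) = (k² - 34*k) - 44 = -44 + k² - 34*k)
1/(h(C(-13)) + 16983) = 1/((-44 + (4/3 + 4*(-13))² - 34*(4/3 + 4*(-13))) + 16983) = 1/((-44 + (4/3 - 52)² - 34*(4/3 - 52)) + 16983) = 1/((-44 + (-152/3)² - 34*(-152/3)) + 16983) = 1/((-44 + 23104/9 + 5168/3) + 16983) = 1/(38212/9 + 16983) = 1/(191059/9) = 9/191059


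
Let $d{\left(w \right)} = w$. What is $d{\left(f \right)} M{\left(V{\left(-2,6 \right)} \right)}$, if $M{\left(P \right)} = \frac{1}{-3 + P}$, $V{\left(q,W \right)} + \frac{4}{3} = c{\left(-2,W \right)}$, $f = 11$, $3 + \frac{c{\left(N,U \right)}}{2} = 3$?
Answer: $- \frac{33}{13} \approx -2.5385$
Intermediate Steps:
$c{\left(N,U \right)} = 0$ ($c{\left(N,U \right)} = -6 + 2 \cdot 3 = -6 + 6 = 0$)
$V{\left(q,W \right)} = - \frac{4}{3}$ ($V{\left(q,W \right)} = - \frac{4}{3} + 0 = - \frac{4}{3}$)
$d{\left(f \right)} M{\left(V{\left(-2,6 \right)} \right)} = \frac{11}{-3 - \frac{4}{3}} = \frac{11}{- \frac{13}{3}} = 11 \left(- \frac{3}{13}\right) = - \frac{33}{13}$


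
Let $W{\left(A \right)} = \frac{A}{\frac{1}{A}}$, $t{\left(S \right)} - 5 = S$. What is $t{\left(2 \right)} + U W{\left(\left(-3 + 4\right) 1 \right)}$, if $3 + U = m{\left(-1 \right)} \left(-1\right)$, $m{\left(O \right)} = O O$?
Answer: $3$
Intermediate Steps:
$m{\left(O \right)} = O^{2}$
$t{\left(S \right)} = 5 + S$
$W{\left(A \right)} = A^{2}$ ($W{\left(A \right)} = A A = A^{2}$)
$U = -4$ ($U = -3 + \left(-1\right)^{2} \left(-1\right) = -3 + 1 \left(-1\right) = -3 - 1 = -4$)
$t{\left(2 \right)} + U W{\left(\left(-3 + 4\right) 1 \right)} = \left(5 + 2\right) - 4 \left(\left(-3 + 4\right) 1\right)^{2} = 7 - 4 \left(1 \cdot 1\right)^{2} = 7 - 4 \cdot 1^{2} = 7 - 4 = 3$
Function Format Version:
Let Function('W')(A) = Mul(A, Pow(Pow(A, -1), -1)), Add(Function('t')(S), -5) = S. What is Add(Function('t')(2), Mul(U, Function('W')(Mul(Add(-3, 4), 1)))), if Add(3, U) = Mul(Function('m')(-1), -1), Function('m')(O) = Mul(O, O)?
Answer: 3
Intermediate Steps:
Function('m')(O) = Pow(O, 2)
Function('t')(S) = Add(5, S)
Function('W')(A) = Pow(A, 2) (Function('W')(A) = Mul(A, A) = Pow(A, 2))
U = -4 (U = Add(-3, Mul(Pow(-1, 2), -1)) = Add(-3, Mul(1, -1)) = Add(-3, -1) = -4)
Add(Function('t')(2), Mul(U, Function('W')(Mul(Add(-3, 4), 1)))) = Add(Add(5, 2), Mul(-4, Pow(Mul(Add(-3, 4), 1), 2))) = Add(7, Mul(-4, Pow(Mul(1, 1), 2))) = Add(7, Mul(-4, Pow(1, 2))) = Add(7, Mul(-4, 1)) = Add(7, -4) = 3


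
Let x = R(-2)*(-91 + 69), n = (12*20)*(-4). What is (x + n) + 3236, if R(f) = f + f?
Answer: 2364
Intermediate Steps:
n = -960 (n = 240*(-4) = -960)
R(f) = 2*f
x = 88 (x = (2*(-2))*(-91 + 69) = -4*(-22) = 88)
(x + n) + 3236 = (88 - 960) + 3236 = -872 + 3236 = 2364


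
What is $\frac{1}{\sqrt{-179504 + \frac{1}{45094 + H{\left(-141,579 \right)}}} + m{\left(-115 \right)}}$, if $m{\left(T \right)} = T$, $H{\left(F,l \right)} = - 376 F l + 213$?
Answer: $- \frac{3535280665}{5924792237258} - \frac{7 i \sqrt{3462024731461077757}}{5924792237258} \approx -0.00059669 - 0.0021983 i$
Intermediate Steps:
$H{\left(F,l \right)} = 213 - 376 F l$ ($H{\left(F,l \right)} = - 376 F l + 213 = 213 - 376 F l$)
$\frac{1}{\sqrt{-179504 + \frac{1}{45094 + H{\left(-141,579 \right)}}} + m{\left(-115 \right)}} = \frac{1}{\sqrt{-179504 + \frac{1}{45094 - \left(-213 - 30696264\right)}} - 115} = \frac{1}{\sqrt{-179504 + \frac{1}{45094 + \left(213 + 30696264\right)}} - 115} = \frac{1}{\sqrt{-179504 + \frac{1}{45094 + 30696477}} - 115} = \frac{1}{\sqrt{-179504 + \frac{1}{30741571}} - 115} = \frac{1}{\sqrt{- \frac{5518234960783}{30741571}} - 115} = \frac{1}{\frac{i \sqrt{3462024731461077757}}{4391653} - 115} = \frac{1}{-115 + \frac{i \sqrt{3462024731461077757}}{4391653}}$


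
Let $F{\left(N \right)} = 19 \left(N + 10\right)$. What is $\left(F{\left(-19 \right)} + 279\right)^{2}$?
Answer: $11664$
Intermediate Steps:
$F{\left(N \right)} = 190 + 19 N$ ($F{\left(N \right)} = 19 \left(10 + N\right) = 190 + 19 N$)
$\left(F{\left(-19 \right)} + 279\right)^{2} = \left(\left(190 + 19 \left(-19\right)\right) + 279\right)^{2} = \left(\left(190 - 361\right) + 279\right)^{2} = \left(-171 + 279\right)^{2} = 108^{2} = 11664$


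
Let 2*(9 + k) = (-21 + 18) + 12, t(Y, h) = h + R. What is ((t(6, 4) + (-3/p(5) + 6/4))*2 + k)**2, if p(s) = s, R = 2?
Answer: 8649/100 ≈ 86.490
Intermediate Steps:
t(Y, h) = 2 + h (t(Y, h) = h + 2 = 2 + h)
k = -9/2 (k = -9 + ((-21 + 18) + 12)/2 = -9 + (-3 + 12)/2 = -9 + (1/2)*9 = -9 + 9/2 = -9/2 ≈ -4.5000)
((t(6, 4) + (-3/p(5) + 6/4))*2 + k)**2 = (((2 + 4) + (-3/5 + 6/4))*2 - 9/2)**2 = ((6 + (-3*1/5 + 6*(1/4)))*2 - 9/2)**2 = ((6 + (-3/5 + 3/2))*2 - 9/2)**2 = ((6 + 9/10)*2 - 9/2)**2 = ((69/10)*2 - 9/2)**2 = (69/5 - 9/2)**2 = (93/10)**2 = 8649/100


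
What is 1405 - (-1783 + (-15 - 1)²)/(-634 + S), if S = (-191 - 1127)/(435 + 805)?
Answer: 552256555/393739 ≈ 1402.6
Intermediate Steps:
S = -659/620 (S = -1318/1240 = -1318*1/1240 = -659/620 ≈ -1.0629)
1405 - (-1783 + (-15 - 1)²)/(-634 + S) = 1405 - (-1783 + (-15 - 1)²)/(-634 - 659/620) = 1405 - (-1783 + (-16)²)/(-393739/620) = 1405 - (-1783 + 256)*(-620)/393739 = 1405 - (-1527)*(-620)/393739 = 1405 - 1*946740/393739 = 1405 - 946740/393739 = 552256555/393739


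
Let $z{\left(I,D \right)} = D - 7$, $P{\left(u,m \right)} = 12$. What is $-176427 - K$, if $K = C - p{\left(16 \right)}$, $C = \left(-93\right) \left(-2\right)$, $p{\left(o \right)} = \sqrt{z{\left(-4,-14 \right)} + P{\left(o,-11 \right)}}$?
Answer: $-176613 + 3 i \approx -1.7661 \cdot 10^{5} + 3.0 i$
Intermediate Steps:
$z{\left(I,D \right)} = -7 + D$ ($z{\left(I,D \right)} = D - 7 = -7 + D$)
$p{\left(o \right)} = 3 i$ ($p{\left(o \right)} = \sqrt{\left(-7 - 14\right) + 12} = \sqrt{-21 + 12} = \sqrt{-9} = 3 i$)
$C = 186$
$K = 186 - 3 i \approx 186.0 - 3.0 i$
$-176427 - K = -176427 - \left(186 - 3 i\right) = -176613 + 3 i$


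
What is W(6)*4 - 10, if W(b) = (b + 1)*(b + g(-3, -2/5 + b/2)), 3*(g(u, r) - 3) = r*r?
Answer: 22882/75 ≈ 305.09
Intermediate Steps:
g(u, r) = 3 + r²/3 (g(u, r) = 3 + (r*r)/3 = 3 + r²/3)
W(b) = (1 + b)*(3 + b + (-⅖ + b/2)²/3) (W(b) = (b + 1)*(b + (3 + (-2/5 + b/2)²/3)) = (1 + b)*(b + (3 + (-2*⅕ + b*(½))²/3)) = (1 + b)*(b + (3 + (-⅖ + b/2)²/3)) = (1 + b)*(3 + b + (-⅖ + b/2)²/3))
W(6)*4 - 10 = (229/75 + (1/12)*6³ + (19/20)*6² + (98/25)*6)*4 - 10 = (229/75 + (1/12)*216 + (19/20)*36 + 588/25)*4 - 10 = (229/75 + 18 + 171/5 + 588/25)*4 - 10 = (5908/75)*4 - 10 = 23632/75 - 10 = 22882/75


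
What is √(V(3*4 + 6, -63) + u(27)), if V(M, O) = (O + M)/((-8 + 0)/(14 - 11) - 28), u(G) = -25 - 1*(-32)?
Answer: √17917/46 ≈ 2.9099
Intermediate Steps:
u(G) = 7 (u(G) = -25 + 32 = 7)
V(M, O) = -3*M/92 - 3*O/92 (V(M, O) = (M + O)/(-8/3 - 28) = (M + O)/(-92/3) = (M + O)*(-3/92) = -3*M/92 - 3*O/92)
√(V(3*4 + 6, -63) + u(27)) = √((-3*(3*4 + 6)/92 - 3/92*(-63)) + 7) = √((-3*(12 + 6)/92 + 189/92) + 7) = √((-3/92*18 + 189/92) + 7) = √((-27/46 + 189/92) + 7) = √(135/92 + 7) = √(779/92) = √17917/46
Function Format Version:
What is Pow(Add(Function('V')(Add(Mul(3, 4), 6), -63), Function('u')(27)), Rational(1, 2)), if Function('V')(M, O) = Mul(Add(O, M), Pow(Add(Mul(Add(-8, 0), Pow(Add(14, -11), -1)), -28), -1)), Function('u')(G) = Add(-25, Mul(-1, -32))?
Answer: Mul(Rational(1, 46), Pow(17917, Rational(1, 2))) ≈ 2.9099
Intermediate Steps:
Function('u')(G) = 7 (Function('u')(G) = Add(-25, 32) = 7)
Function('V')(M, O) = Add(Mul(Rational(-3, 92), M), Mul(Rational(-3, 92), O)) (Function('V')(M, O) = Mul(Add(M, O), Pow(Add(Mul(-8, Pow(3, -1)), -28), -1)) = Mul(Add(M, O), Pow(Add(Mul(-8, Rational(1, 3)), -28), -1)) = Mul(Add(M, O), Pow(Add(Rational(-8, 3), -28), -1)) = Mul(Add(M, O), Pow(Rational(-92, 3), -1)) = Mul(Add(M, O), Rational(-3, 92)) = Add(Mul(Rational(-3, 92), M), Mul(Rational(-3, 92), O)))
Pow(Add(Function('V')(Add(Mul(3, 4), 6), -63), Function('u')(27)), Rational(1, 2)) = Pow(Add(Add(Mul(Rational(-3, 92), Add(Mul(3, 4), 6)), Mul(Rational(-3, 92), -63)), 7), Rational(1, 2)) = Pow(Add(Add(Mul(Rational(-3, 92), Add(12, 6)), Rational(189, 92)), 7), Rational(1, 2)) = Pow(Add(Add(Mul(Rational(-3, 92), 18), Rational(189, 92)), 7), Rational(1, 2)) = Pow(Add(Add(Rational(-27, 46), Rational(189, 92)), 7), Rational(1, 2)) = Pow(Add(Rational(135, 92), 7), Rational(1, 2)) = Pow(Rational(779, 92), Rational(1, 2)) = Mul(Rational(1, 46), Pow(17917, Rational(1, 2)))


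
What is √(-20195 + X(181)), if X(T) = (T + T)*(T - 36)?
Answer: √32295 ≈ 179.71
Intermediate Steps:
X(T) = 2*T*(-36 + T) (X(T) = (2*T)*(-36 + T) = 2*T*(-36 + T))
√(-20195 + X(181)) = √(-20195 + 2*181*(-36 + 181)) = √(-20195 + 2*181*145) = √(-20195 + 52490) = √32295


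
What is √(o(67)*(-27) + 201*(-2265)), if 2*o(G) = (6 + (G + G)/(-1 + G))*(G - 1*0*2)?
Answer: 225*I*√4422/22 ≈ 680.09*I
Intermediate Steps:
o(G) = G*(6 + 2*G/(-1 + G))/2 (o(G) = ((6 + (G + G)/(-1 + G))*(G - 1*0*2))/2 = ((6 + (2*G)/(-1 + G))*(G + 0*2))/2 = ((6 + 2*G/(-1 + G))*(G + 0))/2 = ((6 + 2*G/(-1 + G))*G)/2 = (G*(6 + 2*G/(-1 + G)))/2 = G*(6 + 2*G/(-1 + G))/2)
√(o(67)*(-27) + 201*(-2265)) = √((67*(-3 + 4*67)/(-1 + 67))*(-27) + 201*(-2265)) = √((67*(-3 + 268)/66)*(-27) - 455265) = √((67*(1/66)*265)*(-27) - 455265) = √((17755/66)*(-27) - 455265) = √(-159795/22 - 455265) = √(-10175625/22) = 225*I*√4422/22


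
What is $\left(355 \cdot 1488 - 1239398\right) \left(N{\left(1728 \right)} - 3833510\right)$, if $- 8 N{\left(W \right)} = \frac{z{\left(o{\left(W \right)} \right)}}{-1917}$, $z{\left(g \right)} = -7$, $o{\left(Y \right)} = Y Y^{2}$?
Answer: $\frac{20904741646008493}{7668} \approx 2.7262 \cdot 10^{12}$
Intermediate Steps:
$o{\left(Y \right)} = Y^{3}$
$N{\left(W \right)} = - \frac{7}{15336}$ ($N{\left(W \right)} = - \frac{\left(-7\right) \frac{1}{-1917}}{8} = - \frac{\left(-7\right) \left(- \frac{1}{1917}\right)}{8} = \left(- \frac{1}{8}\right) \frac{7}{1917} = - \frac{7}{15336}$)
$\left(355 \cdot 1488 - 1239398\right) \left(N{\left(1728 \right)} - 3833510\right) = \left(355 \cdot 1488 - 1239398\right) \left(- \frac{7}{15336} - 3833510\right) = \left(528240 - 1239398\right) \left(- \frac{58790709367}{15336}\right) = \left(-711158\right) \left(- \frac{58790709367}{15336}\right) = \frac{20904741646008493}{7668}$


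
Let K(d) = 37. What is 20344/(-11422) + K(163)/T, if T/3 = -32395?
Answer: -988777127/555023535 ≈ -1.7815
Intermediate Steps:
T = -97185 (T = 3*(-32395) = -97185)
20344/(-11422) + K(163)/T = 20344/(-11422) + 37/(-97185) = 20344*(-1/11422) + 37*(-1/97185) = -10172/5711 - 37/97185 = -988777127/555023535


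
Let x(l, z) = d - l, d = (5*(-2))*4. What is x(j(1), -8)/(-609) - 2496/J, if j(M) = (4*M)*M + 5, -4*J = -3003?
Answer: -21733/6699 ≈ -3.2442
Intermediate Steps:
J = 3003/4 (J = -¼*(-3003) = 3003/4 ≈ 750.75)
j(M) = 5 + 4*M² (j(M) = 4*M² + 5 = 5 + 4*M²)
d = -40 (d = -10*4 = -40)
x(l, z) = -40 - l
x(j(1), -8)/(-609) - 2496/J = (-40 - (5 + 4*1²))/(-609) - 2496/3003/4 = (-40 - (5 + 4*1))*(-1/609) - 2496*4/3003 = (-40 - (5 + 4))*(-1/609) - 256/77 = (-40 - 1*9)*(-1/609) - 256/77 = (-40 - 9)*(-1/609) - 256/77 = -49*(-1/609) - 256/77 = 7/87 - 256/77 = -21733/6699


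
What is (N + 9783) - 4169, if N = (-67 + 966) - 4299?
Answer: 2214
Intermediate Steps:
N = -3400 (N = 899 - 4299 = -3400)
(N + 9783) - 4169 = (-3400 + 9783) - 4169 = 6383 - 4169 = 2214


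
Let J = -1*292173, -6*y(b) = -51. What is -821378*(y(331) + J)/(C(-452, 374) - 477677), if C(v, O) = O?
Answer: -239977492681/477303 ≈ -5.0278e+5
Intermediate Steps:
y(b) = 17/2 (y(b) = -⅙*(-51) = 17/2)
J = -292173
-821378*(y(331) + J)/(C(-452, 374) - 477677) = -821378*(17/2 - 292173)/(374 - 477677) = -821378/((-477303/(-584329/2))) = -821378/((-477303*(-2/584329))) = -821378/954606/584329 = -821378*584329/954606 = -239977492681/477303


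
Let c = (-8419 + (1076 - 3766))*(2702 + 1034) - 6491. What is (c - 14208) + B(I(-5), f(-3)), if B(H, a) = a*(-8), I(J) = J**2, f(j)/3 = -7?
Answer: -41523755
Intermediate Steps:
f(j) = -21 (f(j) = 3*(-7) = -21)
B(H, a) = -8*a
c = -41509715 (c = (-8419 - 2690)*3736 - 6491 = -11109*3736 - 6491 = -41503224 - 6491 = -41509715)
(c - 14208) + B(I(-5), f(-3)) = (-41509715 - 14208) - 8*(-21) = -41523923 + 168 = -41523755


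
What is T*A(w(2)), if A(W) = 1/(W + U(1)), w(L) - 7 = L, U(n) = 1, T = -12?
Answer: -6/5 ≈ -1.2000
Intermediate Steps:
w(L) = 7 + L
A(W) = 1/(1 + W) (A(W) = 1/(W + 1) = 1/(1 + W))
T*A(w(2)) = -12/(1 + (7 + 2)) = -12/(1 + 9) = -12/10 = -12*⅒ = -6/5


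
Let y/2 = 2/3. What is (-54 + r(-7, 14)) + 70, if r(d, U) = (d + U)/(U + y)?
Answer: 757/46 ≈ 16.457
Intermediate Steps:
y = 4/3 (y = 2*(2/3) = 2*(2*(⅓)) = 2*(⅔) = 4/3 ≈ 1.3333)
r(d, U) = (U + d)/(4/3 + U) (r(d, U) = (d + U)/(U + 4/3) = (U + d)/(4/3 + U))
(-54 + r(-7, 14)) + 70 = (-54 + 3*(14 - 7)/(4 + 3*14)) + 70 = (-54 + 3*7/(4 + 42)) + 70 = (-54 + 3*7/46) + 70 = (-54 + 3*(1/46)*7) + 70 = (-54 + 21/46) + 70 = -2463/46 + 70 = 757/46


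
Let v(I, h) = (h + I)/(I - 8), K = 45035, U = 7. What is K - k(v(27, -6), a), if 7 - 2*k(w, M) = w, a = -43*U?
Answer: 855609/19 ≈ 45032.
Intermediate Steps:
v(I, h) = (I + h)/(-8 + I)
a = -301 (a = -43*7 = -301)
k(w, M) = 7/2 - w/2
K - k(v(27, -6), a) = 45035 - (7/2 - (27 - 6)/(2*(-8 + 27))) = 45035 - (7/2 - 21/(2*19)) = 45035 - (7/2 - 21/38) = 45035 - 1*56/19 = 45035 - 56/19 = 855609/19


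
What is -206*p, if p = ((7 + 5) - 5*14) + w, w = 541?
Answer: -99498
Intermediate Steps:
p = 483 (p = ((7 + 5) - 5*14) + 541 = (12 - 70) + 541 = -58 + 541 = 483)
-206*p = -206*483 = -99498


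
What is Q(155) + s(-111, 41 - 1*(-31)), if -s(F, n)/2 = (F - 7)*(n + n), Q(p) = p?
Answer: 34139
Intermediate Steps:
s(F, n) = -4*n*(-7 + F) (s(F, n) = -2*(F - 7)*(n + n) = -2*(-7 + F)*2*n = -4*n*(-7 + F))
Q(155) + s(-111, 41 - 1*(-31)) = 155 + 4*(41 - 1*(-31))*(7 - 1*(-111)) = 155 + 4*(41 + 31)*(7 + 111) = 155 + 4*72*118 = 155 + 33984 = 34139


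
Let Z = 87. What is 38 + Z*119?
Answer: 10391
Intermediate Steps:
38 + Z*119 = 38 + 87*119 = 38 + 10353 = 10391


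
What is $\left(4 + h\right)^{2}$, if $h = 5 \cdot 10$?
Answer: $2916$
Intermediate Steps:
$h = 50$
$\left(4 + h\right)^{2} = \left(4 + 50\right)^{2} = 54^{2} = 2916$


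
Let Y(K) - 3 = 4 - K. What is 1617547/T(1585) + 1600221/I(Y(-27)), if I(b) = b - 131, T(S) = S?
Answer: -2379448226/153745 ≈ -15477.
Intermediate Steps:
Y(K) = 7 - K (Y(K) = 3 + (4 - K) = 7 - K)
I(b) = -131 + b
1617547/T(1585) + 1600221/I(Y(-27)) = 1617547/1585 + 1600221/(-131 + (7 - 1*(-27))) = 1617547*(1/1585) + 1600221/(-131 + (7 + 27)) = 1617547/1585 + 1600221/(-131 + 34) = 1617547/1585 + 1600221/(-97) = 1617547/1585 + 1600221*(-1/97) = 1617547/1585 - 1600221/97 = -2379448226/153745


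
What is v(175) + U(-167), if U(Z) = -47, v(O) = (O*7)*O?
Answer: 214328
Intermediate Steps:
v(O) = 7*O² (v(O) = (7*O)*O = 7*O²)
v(175) + U(-167) = 7*175² - 47 = 7*30625 - 47 = 214375 - 47 = 214328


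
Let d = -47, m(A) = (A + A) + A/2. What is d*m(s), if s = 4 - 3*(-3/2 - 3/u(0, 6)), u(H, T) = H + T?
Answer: -1175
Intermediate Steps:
s = 10 (s = 4 - 3*(-3/2 - 3/(0 + 6)) = 4 - 3*(-3*½ - 3/6) = 4 - 3*(-3/2 - 3*⅙) = 4 - 3*(-3/2 - ½) = 4 - 3*(-2) = 4 + 6 = 10)
m(A) = 5*A/2 (m(A) = 2*A + A*(½) = 2*A + A/2 = 5*A/2)
d*m(s) = -235*10/2 = -47*25 = -1175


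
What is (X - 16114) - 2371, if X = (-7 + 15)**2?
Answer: -18421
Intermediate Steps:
X = 64 (X = 8**2 = 64)
(X - 16114) - 2371 = (64 - 16114) - 2371 = -16050 - 2371 = -18421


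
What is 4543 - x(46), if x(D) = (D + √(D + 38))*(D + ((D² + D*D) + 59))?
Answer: -194959 - 8674*√21 ≈ -2.3471e+5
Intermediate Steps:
x(D) = (D + √(38 + D))*(59 + D + 2*D²) (x(D) = (D + √(38 + D))*(D + ((D² + D²) + 59)) = (D + √(38 + D))*(D + (2*D² + 59)) = (D + √(38 + D))*(D + (59 + 2*D²)) = (D + √(38 + D))*(59 + D + 2*D²))
4543 - x(46) = 4543 - (46² + 2*46³ + 59*46 + 59*√(38 + 46) + 46*√(38 + 46) + 2*46²*√(38 + 46)) = 4543 - (2116 + 2*97336 + 2714 + 59*√84 + 46*√84 + 2*2116*√84) = 4543 - (2116 + 194672 + 2714 + 59*(2*√21) + 46*(2*√21) + 2*2116*(2*√21)) = 4543 - (2116 + 194672 + 2714 + 118*√21 + 92*√21 + 8464*√21) = 4543 - (199502 + 8674*√21) = 4543 + (-199502 - 8674*√21) = -194959 - 8674*√21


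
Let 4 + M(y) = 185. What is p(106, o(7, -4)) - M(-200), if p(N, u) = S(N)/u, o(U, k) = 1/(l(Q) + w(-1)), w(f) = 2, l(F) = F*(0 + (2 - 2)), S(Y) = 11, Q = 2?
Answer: -159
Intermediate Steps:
M(y) = 181 (M(y) = -4 + 185 = 181)
l(F) = 0 (l(F) = F*(0 + 0) = F*0 = 0)
o(U, k) = ½ (o(U, k) = 1/(0 + 2) = 1/2 = ½)
p(N, u) = 11/u
p(106, o(7, -4)) - M(-200) = 11/(½) - 1*181 = 11*2 - 181 = 22 - 181 = -159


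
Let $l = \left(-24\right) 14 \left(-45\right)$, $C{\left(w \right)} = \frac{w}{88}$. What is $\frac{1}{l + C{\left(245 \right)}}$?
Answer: $\frac{88}{1330805} \approx 6.6125 \cdot 10^{-5}$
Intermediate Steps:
$C{\left(w \right)} = \frac{w}{88}$ ($C{\left(w \right)} = w \frac{1}{88} = \frac{w}{88}$)
$l = 15120$ ($l = \left(-336\right) \left(-45\right) = 15120$)
$\frac{1}{l + C{\left(245 \right)}} = \frac{1}{15120 + \frac{1}{88} \cdot 245} = \frac{1}{15120 + \frac{245}{88}} = \frac{1}{\frac{1330805}{88}} = \frac{88}{1330805}$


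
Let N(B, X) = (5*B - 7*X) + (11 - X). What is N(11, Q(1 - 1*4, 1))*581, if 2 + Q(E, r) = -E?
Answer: 33698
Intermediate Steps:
Q(E, r) = -2 - E
N(B, X) = 11 - 8*X + 5*B (N(B, X) = (-7*X + 5*B) + (11 - X) = 11 - 8*X + 5*B)
N(11, Q(1 - 1*4, 1))*581 = (11 - 8*(-2 - (1 - 1*4)) + 5*11)*581 = (11 - 8*(-2 - (1 - 4)) + 55)*581 = (11 - 8*(-2 - 1*(-3)) + 55)*581 = (11 - 8*(-2 + 3) + 55)*581 = (11 - 8*1 + 55)*581 = (11 - 8 + 55)*581 = 58*581 = 33698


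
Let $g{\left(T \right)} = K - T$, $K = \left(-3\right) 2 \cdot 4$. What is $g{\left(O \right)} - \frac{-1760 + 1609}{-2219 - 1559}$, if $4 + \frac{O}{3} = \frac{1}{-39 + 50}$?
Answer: $- \frac{511691}{41558} \approx -12.313$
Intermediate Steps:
$O = - \frac{129}{11}$ ($O = -12 + \frac{3}{-39 + 50} = -12 + \frac{3}{11} = - \frac{129}{11} \approx -11.727$)
$K = -24$ ($K = \left(-6\right) 4 = -24$)
$g{\left(T \right)} = -24 - T$
$g{\left(O \right)} - \frac{-1760 + 1609}{-2219 - 1559} = \left(-24 - - \frac{129}{11}\right) - \frac{-1760 + 1609}{-2219 - 1559} = \left(-24 + \frac{129}{11}\right) - - \frac{151}{-3778} = - \frac{135}{11} - \left(-151\right) \left(- \frac{1}{3778}\right) = - \frac{135}{11} - \frac{151}{3778} = - \frac{511691}{41558}$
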